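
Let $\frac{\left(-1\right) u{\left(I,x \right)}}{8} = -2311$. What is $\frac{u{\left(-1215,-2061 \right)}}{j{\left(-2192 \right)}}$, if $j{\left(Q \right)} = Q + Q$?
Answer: $- \frac{2311}{548} \approx -4.2172$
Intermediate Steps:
$j{\left(Q \right)} = 2 Q$
$u{\left(I,x \right)} = 18488$ ($u{\left(I,x \right)} = \left(-8\right) \left(-2311\right) = 18488$)
$\frac{u{\left(-1215,-2061 \right)}}{j{\left(-2192 \right)}} = \frac{18488}{2 \left(-2192\right)} = \frac{18488}{-4384} = 18488 \left(- \frac{1}{4384}\right) = - \frac{2311}{548}$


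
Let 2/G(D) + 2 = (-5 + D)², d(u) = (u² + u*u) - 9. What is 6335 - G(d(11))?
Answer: 164652984/25991 ≈ 6335.0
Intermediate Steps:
d(u) = -9 + 2*u² (d(u) = (u² + u²) - 9 = 2*u² - 9 = -9 + 2*u²)
G(D) = 2/(-2 + (-5 + D)²)
6335 - G(d(11)) = 6335 - 2/(-2 + (-5 + (-9 + 2*11²))²) = 6335 - 2/(-2 + (-5 + (-9 + 2*121))²) = 6335 - 2/(-2 + (-5 + (-9 + 242))²) = 6335 - 2/(-2 + (-5 + 233)²) = 6335 - 2/(-2 + 228²) = 6335 - 2/(-2 + 51984) = 6335 - 2/51982 = 6335 - 1*1/25991 = 6335 - 1/25991 = 164652984/25991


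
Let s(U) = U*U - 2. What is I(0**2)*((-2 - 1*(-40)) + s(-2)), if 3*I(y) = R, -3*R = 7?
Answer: -280/9 ≈ -31.111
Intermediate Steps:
R = -7/3 (R = -1/3*7 = -7/3 ≈ -2.3333)
I(y) = -7/9 (I(y) = (1/3)*(-7/3) = -7/9)
s(U) = -2 + U**2 (s(U) = U**2 - 2 = -2 + U**2)
I(0**2)*((-2 - 1*(-40)) + s(-2)) = -7*((-2 - 1*(-40)) + (-2 + (-2)**2))/9 = -7*((-2 + 40) + (-2 + 4))/9 = -7*(38 + 2)/9 = -7/9*40 = -280/9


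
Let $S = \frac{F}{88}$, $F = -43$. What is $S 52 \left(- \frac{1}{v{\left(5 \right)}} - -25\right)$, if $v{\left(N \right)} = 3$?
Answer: $- \frac{20683}{33} \approx -626.76$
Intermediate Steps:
$S = - \frac{43}{88} \approx -0.48864$
$S 52 \left(- \frac{1}{v{\left(5 \right)}} - -25\right) = \left(- \frac{43}{88}\right) 52 \left(- \frac{1}{3} - -25\right) = - \frac{559 \left(\left(-1\right) \frac{1}{3} + 25\right)}{22} = - \frac{559 \left(- \frac{1}{3} + 25\right)}{22} = \left(- \frac{559}{22}\right) \frac{74}{3} = - \frac{20683}{33}$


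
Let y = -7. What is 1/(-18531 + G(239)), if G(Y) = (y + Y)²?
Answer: 1/35293 ≈ 2.8334e-5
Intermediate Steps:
G(Y) = (-7 + Y)²
1/(-18531 + G(239)) = 1/(-18531 + (-7 + 239)²) = 1/(-18531 + 232²) = 1/(-18531 + 53824) = 1/35293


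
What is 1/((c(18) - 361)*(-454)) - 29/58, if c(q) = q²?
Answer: -4199/8399 ≈ -0.49994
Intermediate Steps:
1/((c(18) - 361)*(-454)) - 29/58 = 1/(18² - 361*(-454)) - 29/58 = -1/454/(324 - 361) - 29*1/58 = -1/454/(-37) - ½ = -1/37*(-1/454) - ½ = 1/16798 - ½ = -4199/8399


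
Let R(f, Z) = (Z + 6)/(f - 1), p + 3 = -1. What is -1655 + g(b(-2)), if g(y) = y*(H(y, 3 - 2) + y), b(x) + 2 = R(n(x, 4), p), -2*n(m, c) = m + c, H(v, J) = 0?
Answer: -1646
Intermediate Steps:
n(m, c) = -c/2 - m/2 (n(m, c) = -(m + c)/2 = -(c + m)/2 = -c/2 - m/2)
p = -4 (p = -3 - 1 = -4)
R(f, Z) = (6 + Z)/(-1 + f)
b(x) = -2 + 2/(-3 - x/2) (b(x) = -2 + (6 - 4)/(-1 + (-½*4 - x/2)) = -2 + 2/(-1 + (-2 - x/2)) = -2 + 2/(-3 - x/2))
g(y) = y² (g(y) = y*(0 + y) = y*y = y²)
-1655 + g(b(-2)) = -1655 + (2*(-8 - 1*(-2))/(6 - 2))² = -1655 + (2*(-8 + 2)/4)² = -1655 + (2*(¼)*(-6))² = -1655 + (-3)² = -1655 + 9 = -1646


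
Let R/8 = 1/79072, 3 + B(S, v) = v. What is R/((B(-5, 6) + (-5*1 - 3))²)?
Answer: 1/247100 ≈ 4.0469e-6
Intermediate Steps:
B(S, v) = -3 + v
R = 1/9884 (R = 8/79072 = 8*(1/79072) = 1/9884 ≈ 0.00010117)
R/((B(-5, 6) + (-5*1 - 3))²) = 1/(9884*(((-3 + 6) + (-5*1 - 3))²)) = 1/(9884*((3 + (-5 - 3))²)) = 1/(9884*((3 - 8)²)) = 1/(9884*((-5)²)) = (1/9884)/25 = (1/9884)*(1/25) = 1/247100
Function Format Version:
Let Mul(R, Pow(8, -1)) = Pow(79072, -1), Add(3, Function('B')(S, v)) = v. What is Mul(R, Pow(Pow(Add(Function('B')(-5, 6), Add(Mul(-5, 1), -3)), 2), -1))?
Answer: Rational(1, 247100) ≈ 4.0469e-6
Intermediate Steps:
Function('B')(S, v) = Add(-3, v)
R = Rational(1, 9884) (R = Mul(8, Pow(79072, -1)) = Mul(8, Rational(1, 79072)) = Rational(1, 9884) ≈ 0.00010117)
Mul(R, Pow(Pow(Add(Function('B')(-5, 6), Add(Mul(-5, 1), -3)), 2), -1)) = Mul(Rational(1, 9884), Pow(Pow(Add(Add(-3, 6), Add(Mul(-5, 1), -3)), 2), -1)) = Mul(Rational(1, 9884), Pow(Pow(Add(3, Add(-5, -3)), 2), -1)) = Mul(Rational(1, 9884), Pow(Pow(Add(3, -8), 2), -1)) = Mul(Rational(1, 9884), Pow(Pow(-5, 2), -1)) = Mul(Rational(1, 9884), Pow(25, -1)) = Mul(Rational(1, 9884), Rational(1, 25)) = Rational(1, 247100)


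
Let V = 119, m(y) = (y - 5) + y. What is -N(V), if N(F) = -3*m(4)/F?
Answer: 9/119 ≈ 0.075630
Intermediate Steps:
m(y) = -5 + 2*y (m(y) = (-5 + y) + y = -5 + 2*y)
N(F) = -9/F (N(F) = -3*(-5 + 2*4)/F = -3*(-5 + 8)/F = -9/F)
-N(V) = -(-9)/119 = -1*(-9/119) = 9/119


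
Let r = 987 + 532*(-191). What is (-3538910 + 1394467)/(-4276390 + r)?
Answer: 2144443/4377015 ≈ 0.48993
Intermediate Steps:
r = -100625 (r = 987 - 101612 = -100625)
(-3538910 + 1394467)/(-4276390 + r) = (-3538910 + 1394467)/(-4276390 - 100625) = -2144443/(-4377015) = -2144443*(-1/4377015) = 2144443/4377015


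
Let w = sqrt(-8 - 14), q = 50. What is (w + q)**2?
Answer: (50 + I*sqrt(22))**2 ≈ 2478.0 + 469.04*I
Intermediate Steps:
w = I*sqrt(22) (w = sqrt(-22) = I*sqrt(22) ≈ 4.6904*I)
(w + q)**2 = (I*sqrt(22) + 50)**2 = (50 + I*sqrt(22))**2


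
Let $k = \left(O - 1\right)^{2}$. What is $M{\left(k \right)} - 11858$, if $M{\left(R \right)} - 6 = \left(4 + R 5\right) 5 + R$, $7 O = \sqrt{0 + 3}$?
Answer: $- \frac{578416}{49} - \frac{52 \sqrt{3}}{7} \approx -11817.0$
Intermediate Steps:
$O = \frac{\sqrt{3}}{7}$ ($O = \frac{\sqrt{0 + 3}}{7} = \frac{\sqrt{3}}{7} \approx 0.24744$)
$k = \left(-1 + \frac{\sqrt{3}}{7}\right)^{2}$ ($k = \left(\frac{\sqrt{3}}{7} - 1\right)^{2} = \left(-1 + \frac{\sqrt{3}}{7}\right)^{2} \approx 0.56635$)
$M{\left(R \right)} = 26 + 26 R$ ($M{\left(R \right)} = 6 + \left(\left(4 + R 5\right) 5 + R\right) = 6 + \left(\left(4 + 5 R\right) 5 + R\right) = 6 + \left(\left(20 + 25 R\right) + R\right) = 6 + \left(20 + 26 R\right) = 26 + 26 R$)
$M{\left(k \right)} - 11858 = \left(26 + 26 \frac{\left(7 - \sqrt{3}\right)^{2}}{49}\right) - 11858 = \left(26 + \frac{26 \left(7 - \sqrt{3}\right)^{2}}{49}\right) - 11858 = -11832 + \frac{26 \left(7 - \sqrt{3}\right)^{2}}{49}$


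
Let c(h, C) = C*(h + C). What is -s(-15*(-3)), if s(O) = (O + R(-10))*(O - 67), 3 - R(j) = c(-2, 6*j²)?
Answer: -7892544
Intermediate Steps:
c(h, C) = C*(C + h)
R(j) = 3 - 6*j²*(-2 + 6*j²) (R(j) = 3 - 6*j²*(6*j² - 2) = 3 - 6*j²*(-2 + 6*j²))
s(O) = (-358797 + O)*(-67 + O) (s(O) = (O + (3 - 36*(-10)⁴ + 12*(-10)²))*(O - 67) = (O + (3 - 36*10000 + 12*100))*(-67 + O) = (O + (3 - 360000 + 1200))*(-67 + O) = (O - 358797)*(-67 + O) = (-358797 + O)*(-67 + O))
-s(-15*(-3)) = -(24039399 + (-15*(-3))² - (-5382960)*(-3)) = -(24039399 + 45² - 358864*45) = -(24039399 + 2025 - 16148880) = -1*7892544 = -7892544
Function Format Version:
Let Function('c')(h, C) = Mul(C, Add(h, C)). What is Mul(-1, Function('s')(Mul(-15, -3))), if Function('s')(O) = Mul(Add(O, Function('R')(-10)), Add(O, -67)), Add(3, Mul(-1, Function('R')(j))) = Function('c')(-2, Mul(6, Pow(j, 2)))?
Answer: -7892544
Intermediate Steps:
Function('c')(h, C) = Mul(C, Add(C, h))
Function('R')(j) = Add(3, Mul(-6, Pow(j, 2), Add(-2, Mul(6, Pow(j, 2))))) (Function('R')(j) = Add(3, Mul(-1, Mul(Mul(6, Pow(j, 2)), Add(Mul(6, Pow(j, 2)), -2)))) = Add(3, Mul(-1, Mul(Mul(6, Pow(j, 2)), Add(-2, Mul(6, Pow(j, 2)))))) = Add(3, Mul(-1, Mul(6, Pow(j, 2), Add(-2, Mul(6, Pow(j, 2)))))) = Add(3, Mul(-6, Pow(j, 2), Add(-2, Mul(6, Pow(j, 2))))))
Function('s')(O) = Mul(Add(-358797, O), Add(-67, O)) (Function('s')(O) = Mul(Add(O, Add(3, Mul(-36, Pow(-10, 4)), Mul(12, Pow(-10, 2)))), Add(O, -67)) = Mul(Add(O, Add(3, Mul(-36, 10000), Mul(12, 100))), Add(-67, O)) = Mul(Add(O, Add(3, -360000, 1200)), Add(-67, O)) = Mul(Add(O, -358797), Add(-67, O)) = Mul(Add(-358797, O), Add(-67, O)))
Mul(-1, Function('s')(Mul(-15, -3))) = Mul(-1, Add(24039399, Pow(Mul(-15, -3), 2), Mul(-358864, Mul(-15, -3)))) = Mul(-1, Add(24039399, Pow(45, 2), Mul(-358864, 45))) = Mul(-1, Add(24039399, 2025, -16148880)) = Mul(-1, 7892544) = -7892544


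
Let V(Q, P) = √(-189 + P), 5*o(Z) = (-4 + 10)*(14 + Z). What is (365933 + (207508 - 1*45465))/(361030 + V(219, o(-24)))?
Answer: 190615175280/130342661101 - 527976*I*√201/130342661101 ≈ 1.4624 - 5.7428e-5*I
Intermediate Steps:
o(Z) = 84/5 + 6*Z/5 (o(Z) = ((-4 + 10)*(14 + Z))/5 = (6*(14 + Z))/5 = (84 + 6*Z)/5 = 84/5 + 6*Z/5)
(365933 + (207508 - 1*45465))/(361030 + V(219, o(-24))) = (365933 + (207508 - 1*45465))/(361030 + √(-189 + (84/5 + (6/5)*(-24)))) = (365933 + (207508 - 45465))/(361030 + √(-189 + (84/5 - 144/5))) = (365933 + 162043)/(361030 + √(-189 - 12)) = 527976/(361030 + √(-201)) = 527976/(361030 + I*√201)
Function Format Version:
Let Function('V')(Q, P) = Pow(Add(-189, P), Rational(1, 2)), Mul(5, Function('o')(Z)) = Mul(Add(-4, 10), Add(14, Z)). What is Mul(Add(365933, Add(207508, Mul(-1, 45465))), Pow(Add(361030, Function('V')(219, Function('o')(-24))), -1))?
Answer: Add(Rational(190615175280, 130342661101), Mul(Rational(-527976, 130342661101), I, Pow(201, Rational(1, 2)))) ≈ Add(1.4624, Mul(-5.7428e-5, I))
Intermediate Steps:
Function('o')(Z) = Add(Rational(84, 5), Mul(Rational(6, 5), Z)) (Function('o')(Z) = Mul(Rational(1, 5), Mul(Add(-4, 10), Add(14, Z))) = Mul(Rational(1, 5), Mul(6, Add(14, Z))) = Mul(Rational(1, 5), Add(84, Mul(6, Z))) = Add(Rational(84, 5), Mul(Rational(6, 5), Z)))
Mul(Add(365933, Add(207508, Mul(-1, 45465))), Pow(Add(361030, Function('V')(219, Function('o')(-24))), -1)) = Mul(Add(365933, Add(207508, Mul(-1, 45465))), Pow(Add(361030, Pow(Add(-189, Add(Rational(84, 5), Mul(Rational(6, 5), -24))), Rational(1, 2))), -1)) = Mul(Add(365933, Add(207508, -45465)), Pow(Add(361030, Pow(Add(-189, Add(Rational(84, 5), Rational(-144, 5))), Rational(1, 2))), -1)) = Mul(Add(365933, 162043), Pow(Add(361030, Pow(Add(-189, -12), Rational(1, 2))), -1)) = Mul(527976, Pow(Add(361030, Pow(-201, Rational(1, 2))), -1)) = Mul(527976, Pow(Add(361030, Mul(I, Pow(201, Rational(1, 2)))), -1))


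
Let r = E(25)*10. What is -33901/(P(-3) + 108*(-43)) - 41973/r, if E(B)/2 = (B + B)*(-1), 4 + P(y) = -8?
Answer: 28665911/582000 ≈ 49.254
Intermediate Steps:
P(y) = -12 (P(y) = -4 - 8 = -12)
E(B) = -4*B (E(B) = 2*((B + B)*(-1)) = 2*((2*B)*(-1)) = 2*(-2*B) = -4*B)
r = -1000 (r = -4*25*10 = -100*10 = -1000)
-33901/(P(-3) + 108*(-43)) - 41973/r = -33901/(-12 + 108*(-43)) - 41973/(-1000) = -33901/(-12 - 4644) - 41973*(-1/1000) = -33901/(-4656) + 41973/1000 = -33901*(-1/4656) + 41973/1000 = 33901/4656 + 41973/1000 = 28665911/582000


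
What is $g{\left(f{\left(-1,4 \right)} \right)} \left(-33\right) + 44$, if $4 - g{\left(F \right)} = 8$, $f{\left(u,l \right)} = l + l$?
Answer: $176$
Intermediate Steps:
$f{\left(u,l \right)} = 2 l$
$g{\left(F \right)} = -4$ ($g{\left(F \right)} = 4 - 8 = -4$)
$g{\left(f{\left(-1,4 \right)} \right)} \left(-33\right) + 44 = \left(-4\right) \left(-33\right) + 44 = 132 + 44 = 176$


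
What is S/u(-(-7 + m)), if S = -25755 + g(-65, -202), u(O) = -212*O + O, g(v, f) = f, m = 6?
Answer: 25957/211 ≈ 123.02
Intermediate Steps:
u(O) = -211*O
S = -25957 (S = -25755 - 202 = -25957)
S/u(-(-7 + m)) = -25957*1/(211*(-7 + 6)) = -25957/((-(-211)*(-1))) = -25957/((-211*1)) = -25957/(-211) = -25957*(-1/211) = 25957/211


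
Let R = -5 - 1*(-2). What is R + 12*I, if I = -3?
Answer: -39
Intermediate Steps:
R = -3 (R = -5 + 2 = -3)
R + 12*I = -3 + 12*(-3) = -3 - 36 = -39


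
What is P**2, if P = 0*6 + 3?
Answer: 9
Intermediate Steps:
P = 3 (P = 0 + 3 = 3)
P**2 = 3**2 = 9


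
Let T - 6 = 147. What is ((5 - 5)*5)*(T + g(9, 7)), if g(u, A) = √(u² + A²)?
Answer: 0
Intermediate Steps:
T = 153 (T = 6 + 147 = 153)
g(u, A) = √(A² + u²)
((5 - 5)*5)*(T + g(9, 7)) = ((5 - 5)*5)*(153 + √(7² + 9²)) = (0*5)*(153 + √(49 + 81)) = 0*(153 + √130) = 0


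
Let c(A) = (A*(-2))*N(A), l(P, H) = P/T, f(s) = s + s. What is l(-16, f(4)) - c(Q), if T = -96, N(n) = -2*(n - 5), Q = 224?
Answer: -1177343/6 ≈ -1.9622e+5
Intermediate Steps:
N(n) = 10 - 2*n (N(n) = -2*(-5 + n) = 10 - 2*n)
f(s) = 2*s
l(P, H) = -P/96 (l(P, H) = P/(-96) = P*(-1/96) = -P/96)
c(A) = -2*A*(10 - 2*A) (c(A) = (A*(-2))*(10 - 2*A) = (-2*A)*(10 - 2*A) = -2*A*(10 - 2*A))
l(-16, f(4)) - c(Q) = -1/96*(-16) - 4*224*(-5 + 224) = 1/6 - 4*224*219 = 1/6 - 1*196224 = 1/6 - 196224 = -1177343/6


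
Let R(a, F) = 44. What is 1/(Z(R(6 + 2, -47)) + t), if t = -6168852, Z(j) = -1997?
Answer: -1/6170849 ≈ -1.6205e-7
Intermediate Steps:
1/(Z(R(6 + 2, -47)) + t) = 1/(-1997 - 6168852) = 1/(-6170849) = -1/6170849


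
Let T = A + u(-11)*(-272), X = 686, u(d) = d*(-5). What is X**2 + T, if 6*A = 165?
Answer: 911327/2 ≈ 4.5566e+5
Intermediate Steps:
A = 55/2 (A = (1/6)*165 = 55/2 ≈ 27.500)
u(d) = -5*d
T = -29865/2 (T = 55/2 - 5*(-11)*(-272) = 55/2 + 55*(-272) = 55/2 - 14960 = -29865/2 ≈ -14933.)
X**2 + T = 686**2 - 29865/2 = 470596 - 29865/2 = 911327/2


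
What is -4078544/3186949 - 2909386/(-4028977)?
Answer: -311317181138/558267140051 ≈ -0.55765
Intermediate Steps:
-4078544/3186949 - 2909386/(-4028977) = -4078544*1/3186949 - 2909386*(-1/4028977) = -177328/138563 + 2909386/4028977 = -311317181138/558267140051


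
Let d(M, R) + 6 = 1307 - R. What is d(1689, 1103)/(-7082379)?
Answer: -22/786931 ≈ -2.7957e-5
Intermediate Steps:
d(M, R) = 1301 - R (d(M, R) = -6 + (1307 - R) = 1301 - R)
d(1689, 1103)/(-7082379) = (1301 - 1*1103)/(-7082379) = (1301 - 1103)*(-1/7082379) = 198*(-1/7082379) = -22/786931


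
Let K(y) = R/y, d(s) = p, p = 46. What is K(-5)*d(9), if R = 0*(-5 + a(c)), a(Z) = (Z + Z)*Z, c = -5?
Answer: 0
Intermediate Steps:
d(s) = 46
a(Z) = 2*Z² (a(Z) = (2*Z)*Z = 2*Z²)
R = 0 (R = 0*(-5 + 2*(-5)²) = 0*(-5 + 2*25) = 0*(-5 + 50) = 0*45 = 0)
K(y) = 0 (K(y) = 0/y = 0)
K(-5)*d(9) = 0*46 = 0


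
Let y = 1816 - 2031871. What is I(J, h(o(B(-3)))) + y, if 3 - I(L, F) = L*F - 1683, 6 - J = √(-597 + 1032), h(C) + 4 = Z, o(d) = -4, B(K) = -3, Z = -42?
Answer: -2028093 - 46*√435 ≈ -2.0291e+6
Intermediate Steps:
h(C) = -46 (h(C) = -4 - 42 = -46)
J = 6 - √435 (J = 6 - √(-597 + 1032) = 6 - √435 ≈ -14.857)
I(L, F) = 1686 - F*L (I(L, F) = 3 - (L*F - 1683) = 3 - (F*L - 1683) = 3 - (-1683 + F*L) = 3 + (1683 - F*L) = 1686 - F*L)
y = -2030055
I(J, h(o(B(-3)))) + y = (1686 - 1*(-46)*(6 - √435)) - 2030055 = (1686 + (276 - 46*√435)) - 2030055 = (1962 - 46*√435) - 2030055 = -2028093 - 46*√435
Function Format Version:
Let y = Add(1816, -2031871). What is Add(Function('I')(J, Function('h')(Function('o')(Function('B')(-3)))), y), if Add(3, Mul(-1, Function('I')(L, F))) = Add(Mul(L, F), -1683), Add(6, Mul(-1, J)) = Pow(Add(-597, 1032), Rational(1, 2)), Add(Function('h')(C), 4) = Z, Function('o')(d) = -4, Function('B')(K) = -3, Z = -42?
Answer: Add(-2028093, Mul(-46, Pow(435, Rational(1, 2)))) ≈ -2.0291e+6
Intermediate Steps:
Function('h')(C) = -46 (Function('h')(C) = Add(-4, -42) = -46)
J = Add(6, Mul(-1, Pow(435, Rational(1, 2)))) (J = Add(6, Mul(-1, Pow(Add(-597, 1032), Rational(1, 2)))) = Add(6, Mul(-1, Pow(435, Rational(1, 2)))) ≈ -14.857)
Function('I')(L, F) = Add(1686, Mul(-1, F, L)) (Function('I')(L, F) = Add(3, Mul(-1, Add(Mul(L, F), -1683))) = Add(3, Mul(-1, Add(Mul(F, L), -1683))) = Add(3, Mul(-1, Add(-1683, Mul(F, L)))) = Add(3, Add(1683, Mul(-1, F, L))) = Add(1686, Mul(-1, F, L)))
y = -2030055
Add(Function('I')(J, Function('h')(Function('o')(Function('B')(-3)))), y) = Add(Add(1686, Mul(-1, -46, Add(6, Mul(-1, Pow(435, Rational(1, 2)))))), -2030055) = Add(Add(1686, Add(276, Mul(-46, Pow(435, Rational(1, 2))))), -2030055) = Add(Add(1962, Mul(-46, Pow(435, Rational(1, 2)))), -2030055) = Add(-2028093, Mul(-46, Pow(435, Rational(1, 2))))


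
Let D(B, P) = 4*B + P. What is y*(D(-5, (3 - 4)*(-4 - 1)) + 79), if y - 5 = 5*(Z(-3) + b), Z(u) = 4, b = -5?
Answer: 0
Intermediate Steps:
y = 0 (y = 5 + 5*(4 - 5) = 5 + 5*(-1) = 5 - 5 = 0)
D(B, P) = P + 4*B
y*(D(-5, (3 - 4)*(-4 - 1)) + 79) = 0*(((3 - 4)*(-4 - 1) + 4*(-5)) + 79) = 0*((-1*(-5) - 20) + 79) = 0*((5 - 20) + 79) = 0*(-15 + 79) = 0*64 = 0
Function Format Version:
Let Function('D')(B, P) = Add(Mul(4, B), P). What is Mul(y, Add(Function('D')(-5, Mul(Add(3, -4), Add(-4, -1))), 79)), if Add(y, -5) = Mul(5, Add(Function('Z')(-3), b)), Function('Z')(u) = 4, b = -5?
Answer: 0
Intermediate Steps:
y = 0 (y = Add(5, Mul(5, Add(4, -5))) = Add(5, Mul(5, -1)) = Add(5, -5) = 0)
Function('D')(B, P) = Add(P, Mul(4, B))
Mul(y, Add(Function('D')(-5, Mul(Add(3, -4), Add(-4, -1))), 79)) = Mul(0, Add(Add(Mul(Add(3, -4), Add(-4, -1)), Mul(4, -5)), 79)) = Mul(0, Add(Add(Mul(-1, -5), -20), 79)) = Mul(0, Add(Add(5, -20), 79)) = Mul(0, Add(-15, 79)) = Mul(0, 64) = 0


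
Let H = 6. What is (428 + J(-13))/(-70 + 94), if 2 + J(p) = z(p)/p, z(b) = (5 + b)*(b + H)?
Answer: 2741/156 ≈ 17.571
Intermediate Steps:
z(b) = (5 + b)*(6 + b) (z(b) = (5 + b)*(b + 6) = (5 + b)*(6 + b))
J(p) = -2 + (30 + p**2 + 11*p)/p
(428 + J(-13))/(-70 + 94) = (428 + (9 - 13 + 30/(-13)))/(-70 + 94) = (428 + (9 - 13 + 30*(-1/13)))/24 = (428 + (9 - 13 - 30/13))*(1/24) = (428 - 82/13)*(1/24) = (5482/13)*(1/24) = 2741/156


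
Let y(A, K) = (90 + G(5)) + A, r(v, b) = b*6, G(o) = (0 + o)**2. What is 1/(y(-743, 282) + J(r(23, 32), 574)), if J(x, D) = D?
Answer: -1/54 ≈ -0.018519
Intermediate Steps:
G(o) = o**2
r(v, b) = 6*b
y(A, K) = 115 + A (y(A, K) = (90 + 5**2) + A = (90 + 25) + A = 115 + A)
1/(y(-743, 282) + J(r(23, 32), 574)) = 1/((115 - 743) + 574) = 1/(-628 + 574) = 1/(-54) = -1/54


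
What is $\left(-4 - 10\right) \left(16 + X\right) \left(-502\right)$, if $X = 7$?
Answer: $161644$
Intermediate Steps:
$\left(-4 - 10\right) \left(16 + X\right) \left(-502\right) = \left(-4 - 10\right) \left(16 + 7\right) \left(-502\right) = \left(-14\right) 23 \left(-502\right) = \left(-322\right) \left(-502\right) = 161644$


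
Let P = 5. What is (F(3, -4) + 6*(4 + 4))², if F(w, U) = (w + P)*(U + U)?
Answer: 256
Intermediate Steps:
F(w, U) = 2*U*(5 + w) (F(w, U) = (w + 5)*(U + U) = (5 + w)*(2*U) = 2*U*(5 + w))
(F(3, -4) + 6*(4 + 4))² = (2*(-4)*(5 + 3) + 6*(4 + 4))² = (2*(-4)*8 + 6*8)² = (-64 + 48)² = (-16)² = 256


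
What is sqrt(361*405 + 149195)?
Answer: 10*sqrt(2954) ≈ 543.51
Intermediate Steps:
sqrt(361*405 + 149195) = sqrt(146205 + 149195) = sqrt(295400) = 10*sqrt(2954)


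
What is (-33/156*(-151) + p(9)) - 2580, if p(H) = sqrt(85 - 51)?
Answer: -132499/52 + sqrt(34) ≈ -2542.2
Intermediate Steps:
p(H) = sqrt(34)
(-33/156*(-151) + p(9)) - 2580 = (-33/156*(-151) + sqrt(34)) - 2580 = (-33*1/156*(-151) + sqrt(34)) - 2580 = (-11/52*(-151) + sqrt(34)) - 2580 = (1661/52 + sqrt(34)) - 2580 = -132499/52 + sqrt(34)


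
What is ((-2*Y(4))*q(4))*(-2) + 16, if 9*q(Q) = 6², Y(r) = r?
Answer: 80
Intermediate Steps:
q(Q) = 4 (q(Q) = (⅑)*6² = (⅑)*36 = 4)
((-2*Y(4))*q(4))*(-2) + 16 = (-2*4*4)*(-2) + 16 = -8*4*(-2) + 16 = -32*(-2) + 16 = 64 + 16 = 80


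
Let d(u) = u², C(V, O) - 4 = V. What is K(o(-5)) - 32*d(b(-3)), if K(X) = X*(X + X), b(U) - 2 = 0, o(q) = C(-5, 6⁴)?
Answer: -126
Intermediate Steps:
C(V, O) = 4 + V
o(q) = -1 (o(q) = 4 - 5 = -1)
b(U) = 2 (b(U) = 2 + 0 = 2)
K(X) = 2*X² (K(X) = X*(2*X) = 2*X²)
K(o(-5)) - 32*d(b(-3)) = 2*(-1)² - 32*2² = 2*1 - 32*4 = 2 - 128 = -126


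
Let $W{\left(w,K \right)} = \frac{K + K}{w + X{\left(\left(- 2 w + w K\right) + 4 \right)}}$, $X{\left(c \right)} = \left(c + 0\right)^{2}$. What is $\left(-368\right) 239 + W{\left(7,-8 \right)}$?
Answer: $- \frac{383734592}{4363} \approx -87952.0$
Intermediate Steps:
$X{\left(c \right)} = c^{2}$
$W{\left(w,K \right)} = \frac{2 K}{w + \left(4 - 2 w + K w\right)^{2}}$ ($W{\left(w,K \right)} = \frac{K + K}{w + \left(\left(- 2 w + w K\right) + 4\right)^{2}} = \frac{2 K}{w + \left(\left(- 2 w + K w\right) + 4\right)^{2}} = \frac{2 K}{w + \left(4 - 2 w + K w\right)^{2}}$)
$\left(-368\right) 239 + W{\left(7,-8 \right)} = \left(-368\right) 239 + 2 \left(-8\right) \frac{1}{7 + \left(4 - 14 - 56\right)^{2}} = -87952 + 2 \left(-8\right) \frac{1}{7 + \left(4 - 14 - 56\right)^{2}} = -87952 + 2 \left(-8\right) \frac{1}{7 + \left(-66\right)^{2}} = -87952 + 2 \left(-8\right) \frac{1}{7 + 4356} = -87952 + 2 \left(-8\right) \frac{1}{4363} = -87952 - \frac{16}{4363} = - \frac{383734592}{4363}$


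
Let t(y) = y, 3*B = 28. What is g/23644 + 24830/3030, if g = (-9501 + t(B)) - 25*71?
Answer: 13823563/1791033 ≈ 7.7182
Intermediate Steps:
B = 28/3 (B = (⅓)*28 = 28/3 ≈ 9.3333)
g = -33800/3 (g = (-9501 + 28/3) - 25*71 = -28475/3 - 1775 = -33800/3 ≈ -11267.)
g/23644 + 24830/3030 = -33800/3/23644 + 24830/3030 = -33800/3*1/23644 + 24830*(1/3030) = -8450/17733 + 2483/303 = 13823563/1791033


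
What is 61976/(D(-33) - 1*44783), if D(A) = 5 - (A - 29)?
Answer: -15494/11179 ≈ -1.3860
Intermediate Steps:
D(A) = 34 - A (D(A) = 5 - (-29 + A) = 5 + (29 - A) = 34 - A)
61976/(D(-33) - 1*44783) = 61976/((34 - 1*(-33)) - 1*44783) = 61976/((34 + 33) - 44783) = 61976/(67 - 44783) = 61976/(-44716) = 61976*(-1/44716) = -15494/11179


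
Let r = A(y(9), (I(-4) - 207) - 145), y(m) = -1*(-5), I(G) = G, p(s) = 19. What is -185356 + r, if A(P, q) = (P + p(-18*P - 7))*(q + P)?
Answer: -193780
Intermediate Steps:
y(m) = 5
A(P, q) = (19 + P)*(P + q) (A(P, q) = (P + 19)*(q + P) = (19 + P)*(P + q))
r = -8424 (r = 5² + 19*5 + 19*((-4 - 207) - 145) + 5*((-4 - 207) - 145) = 25 + 95 + 19*(-211 - 145) + 5*(-211 - 145) = 25 + 95 + 19*(-356) + 5*(-356) = 25 + 95 - 6764 - 1780 = -8424)
-185356 + r = -185356 - 8424 = -193780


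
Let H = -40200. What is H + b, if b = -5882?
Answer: -46082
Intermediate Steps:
H + b = -40200 - 5882 = -46082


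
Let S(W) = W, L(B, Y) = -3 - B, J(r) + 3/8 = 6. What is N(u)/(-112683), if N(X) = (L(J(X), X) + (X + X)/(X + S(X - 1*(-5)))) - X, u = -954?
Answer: -4802551/571828664 ≈ -0.0083986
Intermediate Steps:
J(r) = 45/8 (J(r) = -3/8 + 6 = 45/8)
N(X) = -69/8 - X + 2*X/(5 + 2*X) (N(X) = ((-3 - 1*45/8) + (X + X)/(X + (X - 1*(-5)))) - X = ((-3 - 45/8) + (2*X)/(X + (X + 5))) - X = (-69/8 + (2*X)/(X + (5 + X))) - X = (-69/8 + (2*X)/(5 + 2*X)) - X = (-69/8 + 2*X/(5 + 2*X)) - X = -69/8 - X + 2*X/(5 + 2*X))
N(u)/(-112683) = ((-345 - 162*(-954) - 16*(-954)**2)/(8*(5 + 2*(-954))))/(-112683) = ((-345 + 154548 - 16*910116)/(8*(5 - 1908)))*(-1/112683) = ((1/8)*(-345 + 154548 - 14561856)/(-1903))*(-1/112683) = ((1/8)*(-1/1903)*(-14407653))*(-1/112683) = (14407653/15224)*(-1/112683) = -4802551/571828664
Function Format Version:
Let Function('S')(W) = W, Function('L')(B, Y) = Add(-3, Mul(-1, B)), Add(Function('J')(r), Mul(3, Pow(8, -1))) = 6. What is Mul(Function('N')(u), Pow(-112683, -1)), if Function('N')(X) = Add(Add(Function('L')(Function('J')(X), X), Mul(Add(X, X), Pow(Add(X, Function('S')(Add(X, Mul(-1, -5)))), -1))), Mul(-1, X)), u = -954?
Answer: Rational(-4802551, 571828664) ≈ -0.0083986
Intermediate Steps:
Function('J')(r) = Rational(45, 8) (Function('J')(r) = Add(Rational(-3, 8), 6) = Rational(45, 8))
Function('N')(X) = Add(Rational(-69, 8), Mul(-1, X), Mul(2, X, Pow(Add(5, Mul(2, X)), -1))) (Function('N')(X) = Add(Add(Add(-3, Mul(-1, Rational(45, 8))), Mul(Add(X, X), Pow(Add(X, Add(X, Mul(-1, -5))), -1))), Mul(-1, X)) = Add(Add(Add(-3, Rational(-45, 8)), Mul(Mul(2, X), Pow(Add(X, Add(X, 5)), -1))), Mul(-1, X)) = Add(Add(Rational(-69, 8), Mul(Mul(2, X), Pow(Add(X, Add(5, X)), -1))), Mul(-1, X)) = Add(Add(Rational(-69, 8), Mul(Mul(2, X), Pow(Add(5, Mul(2, X)), -1))), Mul(-1, X)) = Add(Add(Rational(-69, 8), Mul(2, X, Pow(Add(5, Mul(2, X)), -1))), Mul(-1, X)) = Add(Rational(-69, 8), Mul(-1, X), Mul(2, X, Pow(Add(5, Mul(2, X)), -1))))
Mul(Function('N')(u), Pow(-112683, -1)) = Mul(Mul(Rational(1, 8), Pow(Add(5, Mul(2, -954)), -1), Add(-345, Mul(-162, -954), Mul(-16, Pow(-954, 2)))), Pow(-112683, -1)) = Mul(Mul(Rational(1, 8), Pow(Add(5, -1908), -1), Add(-345, 154548, Mul(-16, 910116))), Rational(-1, 112683)) = Mul(Mul(Rational(1, 8), Pow(-1903, -1), Add(-345, 154548, -14561856)), Rational(-1, 112683)) = Mul(Mul(Rational(1, 8), Rational(-1, 1903), -14407653), Rational(-1, 112683)) = Mul(Rational(14407653, 15224), Rational(-1, 112683)) = Rational(-4802551, 571828664)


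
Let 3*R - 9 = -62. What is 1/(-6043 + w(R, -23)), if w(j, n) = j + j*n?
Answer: -3/16963 ≈ -0.00017686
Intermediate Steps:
R = -53/3 (R = 3 + (⅓)*(-62) = 3 - 62/3 = -53/3 ≈ -17.667)
1/(-6043 + w(R, -23)) = 1/(-6043 - 53*(1 - 23)/3) = 1/(-6043 - 53/3*(-22)) = 1/(-6043 + 1166/3) = 1/(-16963/3) = -3/16963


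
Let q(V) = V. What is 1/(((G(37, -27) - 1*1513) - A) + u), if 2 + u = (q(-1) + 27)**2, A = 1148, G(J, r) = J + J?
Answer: -1/1913 ≈ -0.00052274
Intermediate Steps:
G(J, r) = 2*J
u = 674 (u = -2 + (-1 + 27)**2 = -2 + 26**2 = -2 + 676 = 674)
1/(((G(37, -27) - 1*1513) - A) + u) = 1/(((2*37 - 1*1513) - 1*1148) + 674) = 1/(((74 - 1513) - 1148) + 674) = 1/((-1439 - 1148) + 674) = 1/(-2587 + 674) = 1/(-1913) = -1/1913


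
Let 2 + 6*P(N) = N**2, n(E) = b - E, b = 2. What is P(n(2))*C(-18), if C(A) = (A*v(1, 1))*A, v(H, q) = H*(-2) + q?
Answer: 108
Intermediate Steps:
v(H, q) = q - 2*H (v(H, q) = -2*H + q = q - 2*H)
C(A) = -A**2 (C(A) = (A*(1 - 2*1))*A = (A*(1 - 2))*A = (A*(-1))*A = (-A)*A = -A**2)
n(E) = 2 - E
P(N) = -1/3 + N**2/6
P(n(2))*C(-18) = (-1/3 + (2 - 1*2)**2/6)*(-1*(-18)**2) = (-1/3 + (2 - 2)**2/6)*(-1*324) = (-1/3 + (1/6)*0**2)*(-324) = (-1/3 + (1/6)*0)*(-324) = (-1/3 + 0)*(-324) = -1/3*(-324) = 108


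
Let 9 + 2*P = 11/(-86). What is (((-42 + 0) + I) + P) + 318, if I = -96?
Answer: 30175/172 ≈ 175.44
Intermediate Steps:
P = -785/172 (P = -9/2 + (11/(-86))/2 = -9/2 + (11*(-1/86))/2 = -9/2 + (½)*(-11/86) = -9/2 - 11/172 = -785/172 ≈ -4.5639)
(((-42 + 0) + I) + P) + 318 = (((-42 + 0) - 96) - 785/172) + 318 = ((-42 - 96) - 785/172) + 318 = (-138 - 785/172) + 318 = -24521/172 + 318 = 30175/172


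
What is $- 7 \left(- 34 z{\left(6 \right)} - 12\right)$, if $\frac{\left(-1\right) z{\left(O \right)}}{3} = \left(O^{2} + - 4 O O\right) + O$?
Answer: $72912$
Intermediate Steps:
$z{\left(O \right)} = - 3 O + 9 O^{2}$ ($z{\left(O \right)} = - 3 \left(\left(O^{2} + - 4 O O\right) + O\right) = - 3 \left(\left(O^{2} - 4 O^{2}\right) + O\right) = - 3 \left(- 3 O^{2} + O\right) = - 3 \left(O - 3 O^{2}\right) = - 3 O + 9 O^{2}$)
$- 7 \left(- 34 z{\left(6 \right)} - 12\right) = - 7 \left(- 34 \cdot 3 \cdot 6 \left(-1 + 3 \cdot 6\right) - 12\right) = - 7 \left(- 34 \cdot 3 \cdot 6 \left(-1 + 18\right) - 12\right) = - 7 \left(- 34 \cdot 3 \cdot 6 \cdot 17 - 12\right) = - 7 \left(\left(-34\right) 306 - 12\right) = - 7 \left(-10404 - 12\right) = \left(-7\right) \left(-10416\right) = 72912$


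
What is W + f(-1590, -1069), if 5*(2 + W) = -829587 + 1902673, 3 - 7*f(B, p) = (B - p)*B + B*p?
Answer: -5128953/35 ≈ -1.4654e+5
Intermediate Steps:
f(B, p) = 3/7 - B*p/7 - B*(B - p)/7 (f(B, p) = 3/7 - ((B - p)*B + B*p)/7 = 3/7 - (B*(B - p) + B*p)/7 = 3/7 - (B*p + B*(B - p))/7 = 3/7 + (-B*p/7 - B*(B - p)/7) = 3/7 - B*p/7 - B*(B - p)/7)
W = 1073076/5 (W = -2 + (-829587 + 1902673)/5 = -2 + (1/5)*1073086 = -2 + 1073086/5 = 1073076/5 ≈ 2.1462e+5)
W + f(-1590, -1069) = 1073076/5 + (3/7 - 1/7*(-1590)**2) = 1073076/5 + (3/7 - 1/7*2528100) = 1073076/5 + (3/7 - 2528100/7) = 1073076/5 - 2528097/7 = -5128953/35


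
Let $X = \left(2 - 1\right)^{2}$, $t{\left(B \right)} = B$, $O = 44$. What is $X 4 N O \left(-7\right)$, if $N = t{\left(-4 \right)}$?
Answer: $4928$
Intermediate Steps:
$N = -4$
$X = 1$ ($X = 1^{2} = 1$)
$X 4 N O \left(-7\right) = 1 \cdot 4 \left(-4\right) 44 \left(-7\right) = 1 \left(-16\right) 44 \left(-7\right) = \left(-16\right) 44 \left(-7\right) = \left(-704\right) \left(-7\right) = 4928$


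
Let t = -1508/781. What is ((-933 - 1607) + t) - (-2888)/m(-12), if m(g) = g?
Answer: -6519626/2343 ≈ -2782.6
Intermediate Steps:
t = -1508/781 (t = -1508*1/781 = -1508/781 ≈ -1.9309)
((-933 - 1607) + t) - (-2888)/m(-12) = ((-933 - 1607) - 1508/781) - (-2888)/(-12) = (-2540 - 1508/781) - (-2888)*(-1)/12 = -1985248/781 - 1*722/3 = -1985248/781 - 722/3 = -6519626/2343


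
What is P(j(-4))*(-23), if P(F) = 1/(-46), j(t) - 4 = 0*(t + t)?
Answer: 1/2 ≈ 0.50000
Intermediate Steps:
j(t) = 4 (j(t) = 4 + 0*(t + t) = 4 + 0*(2*t) = 4 + 0 = 4)
P(F) = -1/46
P(j(-4))*(-23) = -1/46*(-23) = 1/2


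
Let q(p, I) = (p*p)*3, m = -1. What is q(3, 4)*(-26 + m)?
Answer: -729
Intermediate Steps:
q(p, I) = 3*p**2 (q(p, I) = p**2*3 = 3*p**2)
q(3, 4)*(-26 + m) = (3*3**2)*(-26 - 1) = (3*9)*(-27) = 27*(-27) = -729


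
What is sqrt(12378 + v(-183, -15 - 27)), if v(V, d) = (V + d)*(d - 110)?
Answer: sqrt(46578) ≈ 215.82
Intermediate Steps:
v(V, d) = (-110 + d)*(V + d) (v(V, d) = (V + d)*(-110 + d) = (-110 + d)*(V + d))
sqrt(12378 + v(-183, -15 - 27)) = sqrt(12378 + ((-15 - 27)**2 - 110*(-183) - 110*(-15 - 27) - 183*(-15 - 27))) = sqrt(12378 + ((-42)**2 + 20130 - 110*(-42) - 183*(-42))) = sqrt(12378 + (1764 + 20130 + 4620 + 7686)) = sqrt(12378 + 34200) = sqrt(46578)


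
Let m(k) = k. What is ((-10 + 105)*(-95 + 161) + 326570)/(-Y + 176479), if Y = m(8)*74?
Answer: 332840/175887 ≈ 1.8924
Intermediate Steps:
Y = 592 (Y = 8*74 = 592)
((-10 + 105)*(-95 + 161) + 326570)/(-Y + 176479) = ((-10 + 105)*(-95 + 161) + 326570)/(-1*592 + 176479) = (95*66 + 326570)/(-592 + 176479) = (6270 + 326570)/175887 = 332840*(1/175887) = 332840/175887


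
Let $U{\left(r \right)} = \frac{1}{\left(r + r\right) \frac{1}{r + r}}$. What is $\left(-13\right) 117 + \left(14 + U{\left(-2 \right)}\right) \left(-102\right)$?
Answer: $-3051$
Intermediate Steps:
$U{\left(r \right)} = 1$ ($U{\left(r \right)} = \frac{1}{2 r \frac{1}{2 r}} = 1^{-1} = 1$)
$\left(-13\right) 117 + \left(14 + U{\left(-2 \right)}\right) \left(-102\right) = \left(-13\right) 117 + \left(14 + 1\right) \left(-102\right) = -1521 + 15 \left(-102\right) = -1521 - 1530 = -3051$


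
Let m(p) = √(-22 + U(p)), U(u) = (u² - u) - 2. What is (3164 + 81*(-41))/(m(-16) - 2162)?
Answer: 169717/2336998 + 157*√62/2336998 ≈ 0.073151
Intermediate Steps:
U(u) = -2 + u² - u
m(p) = √(-24 + p² - p) (m(p) = √(-22 + (-2 + p² - p)) = √(-24 + p² - p))
(3164 + 81*(-41))/(m(-16) - 2162) = (3164 + 81*(-41))/(√(-24 + (-16)² - 1*(-16)) - 2162) = (3164 - 3321)/(√(-24 + 256 + 16) - 2162) = -157/(√248 - 2162) = -157/(2*√62 - 2162) = -157/(-2162 + 2*√62)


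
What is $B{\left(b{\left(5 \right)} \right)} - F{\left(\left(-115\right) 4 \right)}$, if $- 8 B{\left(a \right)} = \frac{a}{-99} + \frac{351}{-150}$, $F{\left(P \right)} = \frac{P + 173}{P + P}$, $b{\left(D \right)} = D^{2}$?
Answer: $\frac{11029}{910800} \approx 0.012109$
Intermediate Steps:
$F{\left(P \right)} = \frac{173 + P}{2 P}$
$B{\left(a \right)} = \frac{117}{400} + \frac{a}{792}$ ($B{\left(a \right)} = - \frac{\frac{a}{-99} + \frac{351}{-150}}{8} = - \frac{a \left(- \frac{1}{99}\right) + 351 \left(- \frac{1}{150}\right)}{8} = - \frac{- \frac{a}{99} - \frac{117}{50}}{8} = - \frac{- \frac{117}{50} - \frac{a}{99}}{8} = \frac{117}{400} + \frac{a}{792}$)
$B{\left(b{\left(5 \right)} \right)} - F{\left(\left(-115\right) 4 \right)} = \left(\frac{117}{400} + \frac{5^{2}}{792}\right) - \frac{173 - 460}{2 \left(\left(-115\right) 4\right)} = \left(\frac{117}{400} + \frac{1}{792} \cdot 25\right) - \frac{173 - 460}{2 \left(-460\right)} = \left(\frac{117}{400} + \frac{25}{792}\right) - \frac{1}{2} \left(- \frac{1}{460}\right) \left(-287\right) = \frac{12833}{39600} - \frac{287}{920} = \frac{11029}{910800}$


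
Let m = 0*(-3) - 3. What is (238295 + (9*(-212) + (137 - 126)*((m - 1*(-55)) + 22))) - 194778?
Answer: 42423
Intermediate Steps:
m = -3 (m = 0 - 3 = -3)
(238295 + (9*(-212) + (137 - 126)*((m - 1*(-55)) + 22))) - 194778 = (238295 + (9*(-212) + (137 - 126)*((-3 - 1*(-55)) + 22))) - 194778 = (238295 + (-1908 + 11*((-3 + 55) + 22))) - 194778 = (238295 + (-1908 + 11*(52 + 22))) - 194778 = (238295 + (-1908 + 11*74)) - 194778 = (238295 + (-1908 + 814)) - 194778 = (238295 - 1094) - 194778 = 237201 - 194778 = 42423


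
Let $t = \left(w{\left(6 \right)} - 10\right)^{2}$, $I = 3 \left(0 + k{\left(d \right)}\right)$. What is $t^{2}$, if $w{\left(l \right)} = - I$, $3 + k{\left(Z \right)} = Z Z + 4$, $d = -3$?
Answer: $2560000$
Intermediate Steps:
$k{\left(Z \right)} = 1 + Z^{2}$ ($k{\left(Z \right)} = -3 + \left(Z Z + 4\right) = -3 + \left(Z^{2} + 4\right) = -3 + \left(4 + Z^{2}\right) = 1 + Z^{2}$)
$I = 30$ ($I = 3 \left(0 + \left(1 + \left(-3\right)^{2}\right)\right) = 3 \left(0 + \left(1 + 9\right)\right) = 3 \left(0 + 10\right) = 3 \cdot 10 = 30$)
$w{\left(l \right)} = -30$ ($w{\left(l \right)} = \left(-1\right) 30 = -30$)
$t = 1600$ ($t = \left(-30 - 10\right)^{2} = \left(-40\right)^{2} = 1600$)
$t^{2} = 1600^{2} = 2560000$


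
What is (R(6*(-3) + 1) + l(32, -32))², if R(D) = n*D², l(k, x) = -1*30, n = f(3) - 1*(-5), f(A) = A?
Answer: 5207524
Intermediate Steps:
n = 8 (n = 3 - 1*(-5) = 3 + 5 = 8)
l(k, x) = -30
R(D) = 8*D²
(R(6*(-3) + 1) + l(32, -32))² = (8*(6*(-3) + 1)² - 30)² = (8*(-18 + 1)² - 30)² = (8*(-17)² - 30)² = (8*289 - 30)² = (2312 - 30)² = 2282² = 5207524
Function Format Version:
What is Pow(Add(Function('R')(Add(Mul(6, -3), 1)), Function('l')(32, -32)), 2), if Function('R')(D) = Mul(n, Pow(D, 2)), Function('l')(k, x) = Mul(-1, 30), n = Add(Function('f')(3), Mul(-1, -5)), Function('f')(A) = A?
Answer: 5207524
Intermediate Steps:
n = 8 (n = Add(3, Mul(-1, -5)) = Add(3, 5) = 8)
Function('l')(k, x) = -30
Function('R')(D) = Mul(8, Pow(D, 2))
Pow(Add(Function('R')(Add(Mul(6, -3), 1)), Function('l')(32, -32)), 2) = Pow(Add(Mul(8, Pow(Add(Mul(6, -3), 1), 2)), -30), 2) = Pow(Add(Mul(8, Pow(Add(-18, 1), 2)), -30), 2) = Pow(Add(Mul(8, Pow(-17, 2)), -30), 2) = Pow(Add(Mul(8, 289), -30), 2) = Pow(Add(2312, -30), 2) = Pow(2282, 2) = 5207524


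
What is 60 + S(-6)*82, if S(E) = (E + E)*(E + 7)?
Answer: -924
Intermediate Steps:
S(E) = 2*E*(7 + E) (S(E) = (2*E)*(7 + E) = 2*E*(7 + E))
60 + S(-6)*82 = 60 + (2*(-6)*(7 - 6))*82 = 60 + (2*(-6)*1)*82 = 60 - 12*82 = 60 - 984 = -924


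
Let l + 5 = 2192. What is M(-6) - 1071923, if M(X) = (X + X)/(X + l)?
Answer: -779288025/727 ≈ -1.0719e+6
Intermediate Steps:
l = 2187 (l = -5 + 2192 = 2187)
M(X) = 2*X/(2187 + X) (M(X) = (X + X)/(X + 2187) = (2*X)/(2187 + X) = 2*X/(2187 + X))
M(-6) - 1071923 = 2*(-6)/(2187 - 6) - 1071923 = 2*(-6)/2181 - 1071923 = 2*(-6)*(1/2181) - 1071923 = -4/727 - 1071923 = -779288025/727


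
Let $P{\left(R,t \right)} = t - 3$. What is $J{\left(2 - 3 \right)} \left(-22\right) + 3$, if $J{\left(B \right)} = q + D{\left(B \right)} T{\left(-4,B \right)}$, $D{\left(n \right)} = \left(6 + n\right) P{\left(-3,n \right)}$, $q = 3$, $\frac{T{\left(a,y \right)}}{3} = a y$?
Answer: $5217$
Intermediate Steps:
$T{\left(a,y \right)} = 3 a y$
$P{\left(R,t \right)} = -3 + t$
$D{\left(n \right)} = \left(-3 + n\right) \left(6 + n\right)$ ($D{\left(n \right)} = \left(6 + n\right) \left(-3 + n\right) = \left(-3 + n\right) \left(6 + n\right)$)
$J{\left(B \right)} = 3 - 12 B \left(-3 + B\right) \left(6 + B\right)$ ($J{\left(B \right)} = 3 + \left(-3 + B\right) \left(6 + B\right) 3 \left(-4\right) B = 3 + \left(-3 + B\right) \left(6 + B\right) \left(- 12 B\right) = 3 - 12 B \left(-3 + B\right) \left(6 + B\right)$)
$J{\left(2 - 3 \right)} \left(-22\right) + 3 = \left(3 - 12 \left(2 - 3\right) \left(-3 + \left(2 - 3\right)\right) \left(6 + \left(2 - 3\right)\right)\right) \left(-22\right) + 3 = \left(3 - - 12 \left(-3 - 1\right) \left(6 - 1\right)\right) \left(-22\right) + 3 = \left(3 - \left(-12\right) \left(-4\right) 5\right) \left(-22\right) + 3 = \left(3 - 240\right) \left(-22\right) + 3 = \left(-237\right) \left(-22\right) + 3 = 5214 + 3 = 5217$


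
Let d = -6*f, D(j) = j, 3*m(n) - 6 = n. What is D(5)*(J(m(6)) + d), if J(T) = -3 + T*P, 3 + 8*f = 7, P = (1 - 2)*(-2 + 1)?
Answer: -10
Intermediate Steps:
m(n) = 2 + n/3
P = 1 (P = -1*(-1) = 1)
f = ½ (f = -3/8 + (⅛)*7 = -3/8 + 7/8 = ½ ≈ 0.50000)
J(T) = -3 + T (J(T) = -3 + T*1 = -3 + T)
d = -3 (d = -6*½ = -3)
D(5)*(J(m(6)) + d) = 5*((-3 + (2 + (⅓)*6)) - 3) = 5*((-3 + (2 + 2)) - 3) = 5*((-3 + 4) - 3) = 5*(1 - 3) = 5*(-2) = -10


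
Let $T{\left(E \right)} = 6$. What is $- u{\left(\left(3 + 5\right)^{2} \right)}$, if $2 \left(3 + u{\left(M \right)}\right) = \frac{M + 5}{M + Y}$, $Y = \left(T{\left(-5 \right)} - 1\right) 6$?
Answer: $\frac{495}{188} \approx 2.633$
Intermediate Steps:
$Y = 30$ ($Y = \left(6 - 1\right) 6 = 5 \cdot 6 = 30$)
$u{\left(M \right)} = -3 + \frac{5 + M}{2 \left(30 + M\right)}$ ($u{\left(M \right)} = -3 + \frac{\left(M + 5\right) \frac{1}{M + 30}}{2} = -3 + \frac{\left(5 + M\right) \frac{1}{30 + M}}{2} = -3 + \frac{\frac{1}{30 + M} \left(5 + M\right)}{2} = -3 + \frac{5 + M}{2 \left(30 + M\right)}$)
$- u{\left(\left(3 + 5\right)^{2} \right)} = - \frac{5 \left(-35 - \left(3 + 5\right)^{2}\right)}{2 \left(30 + \left(3 + 5\right)^{2}\right)} = - \frac{5 \left(-35 - 8^{2}\right)}{2 \left(30 + 8^{2}\right)} = - \frac{5 \left(-35 - 64\right)}{2 \left(30 + 64\right)} = - \frac{5 \left(-35 - 64\right)}{2 \cdot 94} = - \frac{5 \left(-99\right)}{2 \cdot 94} = \left(-1\right) \left(- \frac{495}{188}\right) = \frac{495}{188}$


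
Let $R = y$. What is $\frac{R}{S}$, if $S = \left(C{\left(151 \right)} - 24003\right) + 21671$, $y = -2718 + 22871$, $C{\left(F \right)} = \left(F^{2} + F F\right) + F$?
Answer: $\frac{2879}{6203} \approx 0.46413$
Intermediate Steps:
$C{\left(F \right)} = F + 2 F^{2}$ ($C{\left(F \right)} = \left(F^{2} + F^{2}\right) + F = 2 F^{2} + F = F + 2 F^{2}$)
$y = 20153$
$S = 43421$ ($S = \left(151 \left(1 + 2 \cdot 151\right) - 24003\right) + 21671 = \left(151 \left(1 + 302\right) - 24003\right) + 21671 = \left(151 \cdot 303 - 24003\right) + 21671 = \left(45753 - 24003\right) + 21671 = 21750 + 21671 = 43421$)
$R = 20153$
$\frac{R}{S} = \frac{20153}{43421} = 20153 \cdot \frac{1}{43421} = \frac{2879}{6203}$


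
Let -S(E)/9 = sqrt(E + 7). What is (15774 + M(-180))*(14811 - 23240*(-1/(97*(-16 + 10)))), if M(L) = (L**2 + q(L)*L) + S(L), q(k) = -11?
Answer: 71860333558/97 - 12895143*I*sqrt(173)/97 ≈ 7.4083e+8 - 1.7485e+6*I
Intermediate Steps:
S(E) = -9*sqrt(7 + E) (S(E) = -9*sqrt(E + 7) = -9*sqrt(7 + E))
M(L) = L**2 - 11*L - 9*sqrt(7 + L) (M(L) = (L**2 - 11*L) - 9*sqrt(7 + L) = L**2 - 11*L - 9*sqrt(7 + L))
(15774 + M(-180))*(14811 - 23240*(-1/(97*(-16 + 10)))) = (15774 + ((-180)**2 - 11*(-180) - 9*sqrt(7 - 180)))*(14811 - 23240*(-1/(97*(-16 + 10)))) = (15774 + (32400 + 1980 - 9*I*sqrt(173)))*(14811 - 23240/((-6*(-97)))) = (15774 + (32400 + 1980 - 9*I*sqrt(173)))*(14811 - 23240/582) = (15774 + (32400 + 1980 - 9*I*sqrt(173)))*(14811 - 23240*1/582) = (15774 + (34380 - 9*I*sqrt(173)))*(14811 - 11620/291) = (50154 - 9*I*sqrt(173))*(4298381/291) = 71860333558/97 - 12895143*I*sqrt(173)/97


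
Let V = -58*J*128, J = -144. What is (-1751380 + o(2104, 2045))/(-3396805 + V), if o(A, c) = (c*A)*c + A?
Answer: -8797231324/2327749 ≈ -3779.3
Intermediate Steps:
V = 1069056 (V = -58*(-144)*128 = 8352*128 = 1069056)
o(A, c) = A + A*c² (o(A, c) = (A*c)*c + A = A*c² + A = A + A*c²)
(-1751380 + o(2104, 2045))/(-3396805 + V) = (-1751380 + 2104*(1 + 2045²))/(-3396805 + 1069056) = (-1751380 + 2104*(1 + 4182025))/(-2327749) = (-1751380 + 2104*4182026)*(-1/2327749) = (-1751380 + 8798982704)*(-1/2327749) = 8797231324*(-1/2327749) = -8797231324/2327749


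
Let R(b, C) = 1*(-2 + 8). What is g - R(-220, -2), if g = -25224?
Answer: -25230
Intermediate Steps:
R(b, C) = 6 (R(b, C) = 1*6 = 6)
g - R(-220, -2) = -25224 - 1*6 = -25224 - 6 = -25230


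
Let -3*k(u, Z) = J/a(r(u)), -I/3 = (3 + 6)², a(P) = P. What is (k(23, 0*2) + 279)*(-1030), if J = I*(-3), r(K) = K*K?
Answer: -151768440/529 ≈ -2.8690e+5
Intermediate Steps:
r(K) = K²
I = -243 (I = -3*(3 + 6)² = -3*9² = -3*81 = -243)
J = 729 (J = -243*(-3) = 729)
k(u, Z) = -243/u² (k(u, Z) = -243/(u²) = -243/u²)
(k(23, 0*2) + 279)*(-1030) = (-243/23² + 279)*(-1030) = (-243*1/529 + 279)*(-1030) = (-243/529 + 279)*(-1030) = (147348/529)*(-1030) = -151768440/529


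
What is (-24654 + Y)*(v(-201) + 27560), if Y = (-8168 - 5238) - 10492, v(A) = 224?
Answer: -1348968768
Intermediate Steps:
Y = -23898 (Y = -13406 - 10492 = -23898)
(-24654 + Y)*(v(-201) + 27560) = (-24654 - 23898)*(224 + 27560) = -48552*27784 = -1348968768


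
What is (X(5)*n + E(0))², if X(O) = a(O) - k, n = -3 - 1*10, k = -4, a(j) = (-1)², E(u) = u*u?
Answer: 4225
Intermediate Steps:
E(u) = u²
a(j) = 1
n = -13 (n = -3 - 10 = -13)
X(O) = 5 (X(O) = 1 - 1*(-4) = 1 + 4 = 5)
(X(5)*n + E(0))² = (5*(-13) + 0²)² = (-65 + 0)² = (-65)² = 4225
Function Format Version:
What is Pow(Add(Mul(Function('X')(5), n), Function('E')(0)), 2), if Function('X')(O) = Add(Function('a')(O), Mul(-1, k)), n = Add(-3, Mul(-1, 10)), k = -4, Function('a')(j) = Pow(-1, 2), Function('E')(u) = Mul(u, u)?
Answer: 4225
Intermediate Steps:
Function('E')(u) = Pow(u, 2)
Function('a')(j) = 1
n = -13 (n = Add(-3, -10) = -13)
Function('X')(O) = 5 (Function('X')(O) = Add(1, Mul(-1, -4)) = Add(1, 4) = 5)
Pow(Add(Mul(Function('X')(5), n), Function('E')(0)), 2) = Pow(Add(Mul(5, -13), Pow(0, 2)), 2) = Pow(Add(-65, 0), 2) = Pow(-65, 2) = 4225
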